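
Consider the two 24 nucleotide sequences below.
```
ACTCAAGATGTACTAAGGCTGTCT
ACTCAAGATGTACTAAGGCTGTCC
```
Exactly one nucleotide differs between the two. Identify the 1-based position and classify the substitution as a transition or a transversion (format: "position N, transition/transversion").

The sequences differ only at position 24: T→C (pyrimidine→pyrimidine), a transition.

position 24, transition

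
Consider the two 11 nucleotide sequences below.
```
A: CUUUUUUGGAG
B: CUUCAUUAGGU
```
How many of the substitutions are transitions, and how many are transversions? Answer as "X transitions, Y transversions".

Mismatches (1-based):
position 4: U→C (pyrimidine→pyrimidine, transition)
position 5: U→A (pyrimidine→purine, transversion)
position 8: G→A (purine→purine, transition)
position 10: A→G (purine→purine, transition)
position 11: G→U (purine→pyrimidine, transversion)

3 transitions, 2 transversions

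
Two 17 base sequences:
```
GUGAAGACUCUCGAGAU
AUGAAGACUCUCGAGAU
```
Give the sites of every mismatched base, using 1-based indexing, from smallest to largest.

Scanning 1-based: 1: G/A.

1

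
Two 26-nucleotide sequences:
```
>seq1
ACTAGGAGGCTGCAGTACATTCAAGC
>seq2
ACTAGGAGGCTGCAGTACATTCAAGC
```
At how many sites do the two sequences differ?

The two sequences are identical at every position.

0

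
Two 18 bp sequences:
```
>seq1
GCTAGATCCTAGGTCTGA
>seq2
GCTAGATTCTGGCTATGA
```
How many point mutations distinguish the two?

4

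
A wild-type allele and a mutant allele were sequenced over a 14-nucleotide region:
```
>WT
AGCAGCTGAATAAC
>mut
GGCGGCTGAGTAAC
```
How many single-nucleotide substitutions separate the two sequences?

Mismatches (1-based): site 1: A→G; site 4: A→G; site 10: A→G.

3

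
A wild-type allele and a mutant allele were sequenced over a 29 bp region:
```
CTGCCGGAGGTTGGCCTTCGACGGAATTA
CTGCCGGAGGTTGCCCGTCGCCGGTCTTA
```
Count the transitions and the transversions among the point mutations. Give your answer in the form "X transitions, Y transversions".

0 transitions, 5 transversions

Mismatches (1-based):
site 14: G→C (purine→pyrimidine, transversion)
site 17: T→G (pyrimidine→purine, transversion)
site 21: A→C (purine→pyrimidine, transversion)
site 25: A→T (purine→pyrimidine, transversion)
site 26: A→C (purine→pyrimidine, transversion)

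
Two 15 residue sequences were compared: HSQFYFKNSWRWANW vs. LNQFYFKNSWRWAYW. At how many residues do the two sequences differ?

Comparing position by position, 3 residues differ: 1 (H/L), 2 (S/N), 14 (N/Y).

3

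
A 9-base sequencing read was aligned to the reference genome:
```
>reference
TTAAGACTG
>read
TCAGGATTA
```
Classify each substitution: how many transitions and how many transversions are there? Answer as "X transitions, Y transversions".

4 transitions, 0 transversions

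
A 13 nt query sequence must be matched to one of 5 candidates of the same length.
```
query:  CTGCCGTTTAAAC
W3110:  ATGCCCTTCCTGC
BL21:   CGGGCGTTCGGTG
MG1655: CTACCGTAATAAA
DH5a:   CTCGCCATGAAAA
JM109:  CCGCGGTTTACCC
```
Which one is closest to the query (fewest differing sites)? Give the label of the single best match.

Hamming distances to query — W3110: 6; BL21: 7; MG1655: 5; DH5a: 6; JM109: 4.
Smallest is JM109 with 4 mismatches.

JM109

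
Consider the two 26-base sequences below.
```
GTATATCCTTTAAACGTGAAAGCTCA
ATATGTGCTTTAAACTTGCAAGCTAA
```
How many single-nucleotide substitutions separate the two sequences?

The sequences differ at positions 1, 5, 7, 16, 19, 25 (1-based) — 6 in total.

6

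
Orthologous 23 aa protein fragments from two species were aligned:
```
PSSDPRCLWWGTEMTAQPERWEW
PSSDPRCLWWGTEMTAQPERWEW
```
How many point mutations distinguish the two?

0

No positions differ; the sequences are identical.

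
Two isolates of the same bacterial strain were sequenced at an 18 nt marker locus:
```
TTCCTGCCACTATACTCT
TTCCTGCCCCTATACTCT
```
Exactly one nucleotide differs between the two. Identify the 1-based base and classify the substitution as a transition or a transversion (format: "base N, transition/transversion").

The sequences differ only at base 9: A→C (purine→pyrimidine), a transversion.

base 9, transversion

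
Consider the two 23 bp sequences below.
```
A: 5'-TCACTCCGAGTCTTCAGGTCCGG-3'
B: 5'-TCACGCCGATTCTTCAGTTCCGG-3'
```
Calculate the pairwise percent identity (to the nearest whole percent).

3 positions differ (5, 10, 18), so 20 of 23 match: 20/23 = 86.96%.

87%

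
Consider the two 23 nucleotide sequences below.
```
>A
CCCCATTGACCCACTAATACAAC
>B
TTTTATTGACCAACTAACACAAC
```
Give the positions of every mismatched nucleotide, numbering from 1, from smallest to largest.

1, 2, 3, 4, 12, 18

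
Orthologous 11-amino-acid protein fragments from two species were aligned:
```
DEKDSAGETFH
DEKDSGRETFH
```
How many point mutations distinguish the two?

2

Comparing position by position, 2 residues differ: 6 (A/G), 7 (G/R).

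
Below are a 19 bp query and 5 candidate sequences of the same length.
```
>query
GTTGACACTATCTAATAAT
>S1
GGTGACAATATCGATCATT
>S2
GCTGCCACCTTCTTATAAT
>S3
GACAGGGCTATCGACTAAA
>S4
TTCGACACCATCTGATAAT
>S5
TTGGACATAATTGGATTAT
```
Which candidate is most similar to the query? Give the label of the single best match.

S4

S1 differs at 6 bases; S2 differs at 5 bases; S3 differs at 9 bases; S4 differs at 4 bases; S5 differs at 8 bases. The closest is S4.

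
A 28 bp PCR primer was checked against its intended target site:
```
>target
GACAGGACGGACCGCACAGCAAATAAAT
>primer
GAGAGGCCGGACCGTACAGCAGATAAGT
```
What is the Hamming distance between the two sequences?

The sequences differ at sites 3, 7, 15, 22, 27 (1-based) — 5 in total.

5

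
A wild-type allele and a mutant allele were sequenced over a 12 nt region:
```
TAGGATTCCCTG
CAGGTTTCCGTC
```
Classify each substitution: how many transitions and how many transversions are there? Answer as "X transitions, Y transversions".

1 transition, 3 transversions

Transitions (purine↔purine or pyrimidine↔pyrimidine): 1 T→C.
Transversions (purine↔pyrimidine): 5 A→T, 10 C→G, 12 G→C.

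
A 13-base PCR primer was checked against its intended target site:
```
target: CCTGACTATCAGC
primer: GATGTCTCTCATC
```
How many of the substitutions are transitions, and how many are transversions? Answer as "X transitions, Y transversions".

0 transitions, 5 transversions

Transitions (purine↔purine or pyrimidine↔pyrimidine): none.
Transversions (purine↔pyrimidine): 1 C→G, 2 C→A, 5 A→T, 8 A→C, 12 G→T.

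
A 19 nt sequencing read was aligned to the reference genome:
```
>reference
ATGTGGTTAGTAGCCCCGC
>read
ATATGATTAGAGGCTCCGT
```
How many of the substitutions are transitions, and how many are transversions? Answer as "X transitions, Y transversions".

5 transitions, 1 transversion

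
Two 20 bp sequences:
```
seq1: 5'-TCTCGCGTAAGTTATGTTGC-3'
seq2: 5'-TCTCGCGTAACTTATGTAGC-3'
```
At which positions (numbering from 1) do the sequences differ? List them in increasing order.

11, 18

Differences at position 11 (G→C), position 18 (T→A).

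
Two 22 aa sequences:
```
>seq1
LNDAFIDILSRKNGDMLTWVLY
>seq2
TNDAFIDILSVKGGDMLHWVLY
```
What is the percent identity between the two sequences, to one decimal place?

Mismatches at positions 1, 11, 13, 18 (1-based): 4 of 22.
Identical positions: 18/22 = 81.82% → 81.8%.

81.8%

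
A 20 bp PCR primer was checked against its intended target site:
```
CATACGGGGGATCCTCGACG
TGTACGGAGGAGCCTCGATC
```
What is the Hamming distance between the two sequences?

6

Comparing position by position, 6 sites differ: 1 (C/T), 2 (A/G), 8 (G/A), 12 (T/G), 19 (C/T), 20 (G/C).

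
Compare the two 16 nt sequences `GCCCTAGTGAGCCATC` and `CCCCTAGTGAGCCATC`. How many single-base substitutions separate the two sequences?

1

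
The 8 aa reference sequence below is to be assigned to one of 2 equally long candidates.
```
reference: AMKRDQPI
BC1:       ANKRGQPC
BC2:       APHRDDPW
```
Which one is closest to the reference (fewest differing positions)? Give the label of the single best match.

Hamming distances to reference — BC1: 3; BC2: 4.
Smallest is BC1 with 3 mismatches.

BC1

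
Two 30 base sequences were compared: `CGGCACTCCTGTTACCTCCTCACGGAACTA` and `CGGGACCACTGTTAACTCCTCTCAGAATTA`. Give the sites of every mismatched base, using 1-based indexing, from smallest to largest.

Differences at site 4 (C→G), site 7 (T→C), site 8 (C→A), site 15 (C→A), site 22 (A→T), site 24 (G→A), site 28 (C→T).

4, 7, 8, 15, 22, 24, 28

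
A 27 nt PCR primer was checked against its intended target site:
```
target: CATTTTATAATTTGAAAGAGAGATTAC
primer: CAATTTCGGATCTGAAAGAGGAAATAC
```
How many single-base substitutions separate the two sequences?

8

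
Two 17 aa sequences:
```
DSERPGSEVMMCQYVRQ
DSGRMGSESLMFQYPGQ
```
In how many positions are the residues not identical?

7

The sequences differ at positions 3, 5, 9, 10, 12, 15, 16 (1-based) — 7 in total.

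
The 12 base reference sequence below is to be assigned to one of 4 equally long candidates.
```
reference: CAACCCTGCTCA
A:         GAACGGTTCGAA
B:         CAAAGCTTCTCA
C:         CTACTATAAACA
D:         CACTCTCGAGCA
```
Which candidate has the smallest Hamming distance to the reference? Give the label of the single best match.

Hamming distances to reference — A: 6; B: 3; C: 6; D: 6.
Smallest is B with 3 mismatches.

B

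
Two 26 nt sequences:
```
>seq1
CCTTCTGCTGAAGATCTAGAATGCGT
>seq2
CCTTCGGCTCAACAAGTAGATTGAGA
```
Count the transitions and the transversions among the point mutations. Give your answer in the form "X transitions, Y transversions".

0 transitions, 8 transversions

Mismatches (1-based):
site 6: T→G (pyrimidine→purine, transversion)
site 10: G→C (purine→pyrimidine, transversion)
site 13: G→C (purine→pyrimidine, transversion)
site 15: T→A (pyrimidine→purine, transversion)
site 16: C→G (pyrimidine→purine, transversion)
site 21: A→T (purine→pyrimidine, transversion)
site 24: C→A (pyrimidine→purine, transversion)
site 26: T→A (pyrimidine→purine, transversion)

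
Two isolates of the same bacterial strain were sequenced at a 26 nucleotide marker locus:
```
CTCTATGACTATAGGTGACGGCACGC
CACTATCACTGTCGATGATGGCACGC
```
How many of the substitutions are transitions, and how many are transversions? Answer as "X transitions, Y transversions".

3 transitions, 3 transversions

Mismatches (1-based):
position 2: T→A (pyrimidine→purine, transversion)
position 7: G→C (purine→pyrimidine, transversion)
position 11: A→G (purine→purine, transition)
position 13: A→C (purine→pyrimidine, transversion)
position 15: G→A (purine→purine, transition)
position 19: C→T (pyrimidine→pyrimidine, transition)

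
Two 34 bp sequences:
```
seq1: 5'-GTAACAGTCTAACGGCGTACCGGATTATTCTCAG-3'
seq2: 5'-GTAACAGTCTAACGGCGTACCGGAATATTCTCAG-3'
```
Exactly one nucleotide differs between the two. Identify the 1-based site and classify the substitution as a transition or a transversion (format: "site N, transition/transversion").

Site 25 changes T→A. T is a pyrimidine and A is a purine, so this is a transversion.

site 25, transversion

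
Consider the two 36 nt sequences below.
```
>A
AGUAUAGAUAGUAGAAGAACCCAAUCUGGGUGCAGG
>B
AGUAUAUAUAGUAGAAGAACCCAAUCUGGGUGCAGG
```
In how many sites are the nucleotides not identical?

1

Mismatches (1-based): site 7: G→U.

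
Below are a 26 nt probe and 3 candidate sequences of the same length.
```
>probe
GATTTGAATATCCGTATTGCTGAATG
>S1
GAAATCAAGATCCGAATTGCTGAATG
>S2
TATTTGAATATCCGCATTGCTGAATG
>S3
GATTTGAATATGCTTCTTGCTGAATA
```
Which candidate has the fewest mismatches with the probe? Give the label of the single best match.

S2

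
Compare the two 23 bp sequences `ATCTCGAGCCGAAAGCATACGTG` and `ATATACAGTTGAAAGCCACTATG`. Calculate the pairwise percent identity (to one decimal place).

Mismatches at positions 3, 5, 6, 9, 10, 17, 18, 19, 20, 21 (1-based): 10 of 23.
Identical positions: 13/23 = 56.52% → 56.5%.

56.5%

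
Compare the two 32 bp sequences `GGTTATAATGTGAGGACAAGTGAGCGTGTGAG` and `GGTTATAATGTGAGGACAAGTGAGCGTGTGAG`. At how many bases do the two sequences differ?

No positions differ; the sequences are identical.

0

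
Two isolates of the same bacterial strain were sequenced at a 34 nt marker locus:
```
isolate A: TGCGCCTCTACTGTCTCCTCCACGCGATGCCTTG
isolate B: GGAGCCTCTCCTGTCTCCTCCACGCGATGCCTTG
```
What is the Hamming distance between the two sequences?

Comparing position by position, 3 bases differ: 1 (T/G), 3 (C/A), 10 (A/C).

3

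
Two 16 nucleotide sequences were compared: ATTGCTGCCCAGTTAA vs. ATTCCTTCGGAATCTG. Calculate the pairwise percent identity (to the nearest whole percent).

50%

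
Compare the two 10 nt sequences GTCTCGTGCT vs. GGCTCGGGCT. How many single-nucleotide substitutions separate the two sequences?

2

Comparing position by position, 2 sites differ: 2 (T/G), 7 (T/G).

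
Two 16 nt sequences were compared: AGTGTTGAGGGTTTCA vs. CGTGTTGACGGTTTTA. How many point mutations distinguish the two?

3

Comparing position by position, 3 sites differ: 1 (A/C), 9 (G/C), 15 (C/T).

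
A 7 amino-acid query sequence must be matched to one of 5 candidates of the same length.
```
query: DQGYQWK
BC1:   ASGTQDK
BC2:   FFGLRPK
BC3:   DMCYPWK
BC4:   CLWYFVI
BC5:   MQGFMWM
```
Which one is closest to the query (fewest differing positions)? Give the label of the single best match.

BC1 differs at 4 positions; BC2 differs at 5 positions; BC3 differs at 3 positions; BC4 differs at 6 positions; BC5 differs at 4 positions. The closest is BC3.

BC3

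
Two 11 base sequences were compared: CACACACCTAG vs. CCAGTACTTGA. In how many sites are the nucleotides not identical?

Mismatches (1-based): site 2: A→C; site 3: C→A; site 4: A→G; site 5: C→T; site 8: C→T; site 10: A→G; site 11: G→A.

7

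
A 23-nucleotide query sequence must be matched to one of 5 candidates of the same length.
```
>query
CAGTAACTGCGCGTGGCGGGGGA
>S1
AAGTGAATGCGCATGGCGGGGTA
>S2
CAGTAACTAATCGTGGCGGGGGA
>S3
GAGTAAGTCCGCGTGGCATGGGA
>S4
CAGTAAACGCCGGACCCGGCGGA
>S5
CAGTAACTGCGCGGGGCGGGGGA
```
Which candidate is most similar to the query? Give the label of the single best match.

S5

S1 differs at 5 sites; S2 differs at 3 sites; S3 differs at 5 sites; S4 differs at 8 sites; S5 differs at 1 site. The closest is S5.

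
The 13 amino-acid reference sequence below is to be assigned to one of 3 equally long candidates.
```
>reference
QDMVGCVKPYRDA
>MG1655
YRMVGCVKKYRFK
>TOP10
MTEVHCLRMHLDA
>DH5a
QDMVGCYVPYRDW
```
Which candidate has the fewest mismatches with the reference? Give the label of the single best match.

DH5a

Hamming distances to reference — MG1655: 5; TOP10: 9; DH5a: 3.
Smallest is DH5a with 3 mismatches.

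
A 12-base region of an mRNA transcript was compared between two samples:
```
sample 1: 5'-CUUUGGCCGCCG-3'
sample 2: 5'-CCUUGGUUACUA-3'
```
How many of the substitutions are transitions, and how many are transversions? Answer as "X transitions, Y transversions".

6 transitions, 0 transversions

Mismatches (1-based):
site 2: U→C (pyrimidine→pyrimidine, transition)
site 7: C→U (pyrimidine→pyrimidine, transition)
site 8: C→U (pyrimidine→pyrimidine, transition)
site 9: G→A (purine→purine, transition)
site 11: C→U (pyrimidine→pyrimidine, transition)
site 12: G→A (purine→purine, transition)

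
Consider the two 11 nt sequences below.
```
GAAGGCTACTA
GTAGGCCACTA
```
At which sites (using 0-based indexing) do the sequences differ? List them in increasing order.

1, 6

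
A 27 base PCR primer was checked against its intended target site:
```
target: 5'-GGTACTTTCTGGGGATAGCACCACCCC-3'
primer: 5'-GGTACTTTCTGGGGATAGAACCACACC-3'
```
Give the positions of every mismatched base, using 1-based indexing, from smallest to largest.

Scanning 1-based: 19: C/A; 25: C/A.

19, 25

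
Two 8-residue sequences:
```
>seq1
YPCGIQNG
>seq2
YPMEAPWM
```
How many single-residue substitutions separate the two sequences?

6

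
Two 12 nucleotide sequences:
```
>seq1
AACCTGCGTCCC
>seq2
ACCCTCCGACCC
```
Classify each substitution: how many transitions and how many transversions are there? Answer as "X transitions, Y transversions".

Mismatches (1-based):
site 2: A→C (purine→pyrimidine, transversion)
site 6: G→C (purine→pyrimidine, transversion)
site 9: T→A (pyrimidine→purine, transversion)

0 transitions, 3 transversions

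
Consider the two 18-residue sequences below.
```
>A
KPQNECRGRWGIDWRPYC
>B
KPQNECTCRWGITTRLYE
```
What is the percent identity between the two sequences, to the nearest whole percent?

67%

6 positions differ (7, 8, 13, 14, 16, 18), so 12 of 18 match: 12/18 = 66.67%.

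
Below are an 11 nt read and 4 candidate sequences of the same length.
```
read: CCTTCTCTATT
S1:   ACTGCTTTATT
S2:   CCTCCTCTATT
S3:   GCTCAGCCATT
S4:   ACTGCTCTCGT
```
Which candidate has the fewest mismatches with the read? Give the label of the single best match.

Hamming distances to read — S1: 3; S2: 1; S3: 5; S4: 4.
Smallest is S2 with 1 mismatch.

S2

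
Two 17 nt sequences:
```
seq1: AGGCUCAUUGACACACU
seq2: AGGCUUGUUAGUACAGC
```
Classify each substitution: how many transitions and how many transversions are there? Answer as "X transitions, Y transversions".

6 transitions, 1 transversion

Mismatches (1-based):
site 6: C→U (pyrimidine→pyrimidine, transition)
site 7: A→G (purine→purine, transition)
site 10: G→A (purine→purine, transition)
site 11: A→G (purine→purine, transition)
site 12: C→U (pyrimidine→pyrimidine, transition)
site 16: C→G (pyrimidine→purine, transversion)
site 17: U→C (pyrimidine→pyrimidine, transition)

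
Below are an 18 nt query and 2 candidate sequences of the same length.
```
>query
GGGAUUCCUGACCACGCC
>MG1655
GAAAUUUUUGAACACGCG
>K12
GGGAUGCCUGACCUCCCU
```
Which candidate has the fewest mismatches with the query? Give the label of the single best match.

K12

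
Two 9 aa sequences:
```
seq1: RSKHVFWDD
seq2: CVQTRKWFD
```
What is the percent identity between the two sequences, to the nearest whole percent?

Mismatches at positions 1, 2, 3, 4, 5, 6, 8 (1-based): 7 of 9.
Identical positions: 2/9 = 22.22% → 22%.

22%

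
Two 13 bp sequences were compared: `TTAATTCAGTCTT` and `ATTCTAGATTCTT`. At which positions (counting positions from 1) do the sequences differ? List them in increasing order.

Differences at position 1 (T→A), position 3 (A→T), position 4 (A→C), position 6 (T→A), position 7 (C→G), position 9 (G→T).

1, 3, 4, 6, 7, 9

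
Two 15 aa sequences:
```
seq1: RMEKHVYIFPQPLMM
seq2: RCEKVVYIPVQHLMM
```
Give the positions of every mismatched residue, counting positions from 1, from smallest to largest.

2, 5, 9, 10, 12

Differences at position 2 (M→C), position 5 (H→V), position 9 (F→P), position 10 (P→V), position 12 (P→H).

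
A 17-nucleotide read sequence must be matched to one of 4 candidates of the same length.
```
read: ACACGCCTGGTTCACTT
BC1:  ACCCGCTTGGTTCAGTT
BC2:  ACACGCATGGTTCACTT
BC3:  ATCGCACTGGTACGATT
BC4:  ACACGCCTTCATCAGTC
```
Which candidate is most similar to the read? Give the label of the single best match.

BC1 differs at 3 sites; BC2 differs at 1 site; BC3 differs at 8 sites; BC4 differs at 5 sites. The closest is BC2.

BC2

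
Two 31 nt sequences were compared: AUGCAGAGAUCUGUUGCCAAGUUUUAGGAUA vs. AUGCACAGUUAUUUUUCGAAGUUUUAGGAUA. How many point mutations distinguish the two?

6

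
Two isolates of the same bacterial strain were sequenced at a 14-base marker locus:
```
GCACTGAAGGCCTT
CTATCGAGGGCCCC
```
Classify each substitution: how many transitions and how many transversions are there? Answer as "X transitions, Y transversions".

Mismatches (1-based):
position 1: G→C (purine→pyrimidine, transversion)
position 2: C→T (pyrimidine→pyrimidine, transition)
position 4: C→T (pyrimidine→pyrimidine, transition)
position 5: T→C (pyrimidine→pyrimidine, transition)
position 8: A→G (purine→purine, transition)
position 13: T→C (pyrimidine→pyrimidine, transition)
position 14: T→C (pyrimidine→pyrimidine, transition)

6 transitions, 1 transversion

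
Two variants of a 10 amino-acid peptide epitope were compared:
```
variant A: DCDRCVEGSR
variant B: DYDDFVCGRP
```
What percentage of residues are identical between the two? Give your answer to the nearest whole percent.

40%

Mismatches at positions 2, 4, 5, 7, 9, 10 (1-based): 6 of 10.
Identical positions: 4/10 = 40% → 40%.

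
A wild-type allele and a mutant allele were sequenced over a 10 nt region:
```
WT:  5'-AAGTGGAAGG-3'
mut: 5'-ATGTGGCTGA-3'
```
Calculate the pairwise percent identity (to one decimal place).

4 positions differ (2, 7, 8, 10), so 6 of 10 match: 6/10 = 60%.

60.0%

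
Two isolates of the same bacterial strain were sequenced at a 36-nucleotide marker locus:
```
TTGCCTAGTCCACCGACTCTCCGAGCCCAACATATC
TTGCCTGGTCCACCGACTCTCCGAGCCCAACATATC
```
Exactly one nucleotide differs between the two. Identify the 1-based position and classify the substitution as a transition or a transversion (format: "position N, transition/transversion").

Position 7 changes A→G. A is a purine and G is a purine, so this is a transition.

position 7, transition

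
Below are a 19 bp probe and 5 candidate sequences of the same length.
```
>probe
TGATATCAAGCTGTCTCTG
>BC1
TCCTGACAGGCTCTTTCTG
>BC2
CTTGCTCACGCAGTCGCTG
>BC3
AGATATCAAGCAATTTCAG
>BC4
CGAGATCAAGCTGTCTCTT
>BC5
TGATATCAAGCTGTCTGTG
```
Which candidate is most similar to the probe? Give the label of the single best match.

Hamming distances to probe — BC1: 7; BC2: 8; BC3: 5; BC4: 3; BC5: 1.
Smallest is BC5 with 1 mismatch.

BC5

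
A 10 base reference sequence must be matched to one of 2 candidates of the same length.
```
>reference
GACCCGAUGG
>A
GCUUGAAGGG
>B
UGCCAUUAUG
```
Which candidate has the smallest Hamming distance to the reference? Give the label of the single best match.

Hamming distances to reference — A: 6; B: 7.
Smallest is A with 6 mismatches.

A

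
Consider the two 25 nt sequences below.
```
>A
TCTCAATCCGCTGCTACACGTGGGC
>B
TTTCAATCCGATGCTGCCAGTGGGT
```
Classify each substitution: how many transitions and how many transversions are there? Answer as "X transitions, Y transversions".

3 transitions, 3 transversions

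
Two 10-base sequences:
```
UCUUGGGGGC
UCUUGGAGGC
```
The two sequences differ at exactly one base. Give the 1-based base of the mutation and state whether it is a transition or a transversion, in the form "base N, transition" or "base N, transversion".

base 7, transition

The sequences differ only at base 7: G→A (purine→purine), a transition.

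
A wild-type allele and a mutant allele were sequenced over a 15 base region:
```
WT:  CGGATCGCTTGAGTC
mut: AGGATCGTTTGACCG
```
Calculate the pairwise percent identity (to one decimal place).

66.7%

5 positions differ (1, 8, 13, 14, 15), so 10 of 15 match: 10/15 = 66.67%.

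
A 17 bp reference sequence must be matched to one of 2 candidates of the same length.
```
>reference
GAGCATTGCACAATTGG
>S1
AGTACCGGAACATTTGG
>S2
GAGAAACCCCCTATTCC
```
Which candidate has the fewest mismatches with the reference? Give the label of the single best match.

Hamming distances to reference — S1: 9; S2: 8.
Smallest is S2 with 8 mismatches.

S2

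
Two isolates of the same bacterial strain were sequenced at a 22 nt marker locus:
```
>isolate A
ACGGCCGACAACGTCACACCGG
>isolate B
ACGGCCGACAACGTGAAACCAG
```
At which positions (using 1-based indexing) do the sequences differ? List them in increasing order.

15, 17, 21

Scanning 1-based: 15: C/G; 17: C/A; 21: G/A.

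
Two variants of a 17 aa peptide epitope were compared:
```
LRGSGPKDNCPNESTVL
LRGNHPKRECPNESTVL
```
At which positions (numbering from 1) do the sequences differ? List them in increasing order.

4, 5, 8, 9

Differences at position 4 (S→N), position 5 (G→H), position 8 (D→R), position 9 (N→E).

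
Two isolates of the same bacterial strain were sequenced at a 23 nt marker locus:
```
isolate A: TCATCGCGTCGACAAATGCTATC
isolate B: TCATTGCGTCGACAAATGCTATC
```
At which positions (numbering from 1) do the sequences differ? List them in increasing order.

Scanning 1-based: 5: C/T.

5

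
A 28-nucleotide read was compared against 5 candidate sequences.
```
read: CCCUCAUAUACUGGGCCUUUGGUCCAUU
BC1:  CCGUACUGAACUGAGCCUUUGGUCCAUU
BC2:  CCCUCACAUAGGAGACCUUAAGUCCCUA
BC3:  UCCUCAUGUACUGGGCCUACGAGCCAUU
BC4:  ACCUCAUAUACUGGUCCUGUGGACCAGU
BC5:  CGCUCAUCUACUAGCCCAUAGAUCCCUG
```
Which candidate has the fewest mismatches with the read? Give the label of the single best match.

BC4

BC1 differs at 6 bases; BC2 differs at 9 bases; BC3 differs at 6 bases; BC4 differs at 5 bases; BC5 differs at 9 bases. The closest is BC4.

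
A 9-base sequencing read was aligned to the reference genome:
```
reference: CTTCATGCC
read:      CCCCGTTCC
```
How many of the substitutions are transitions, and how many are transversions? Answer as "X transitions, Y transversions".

Mismatches (1-based):
site 2: T→C (pyrimidine→pyrimidine, transition)
site 3: T→C (pyrimidine→pyrimidine, transition)
site 5: A→G (purine→purine, transition)
site 7: G→T (purine→pyrimidine, transversion)

3 transitions, 1 transversion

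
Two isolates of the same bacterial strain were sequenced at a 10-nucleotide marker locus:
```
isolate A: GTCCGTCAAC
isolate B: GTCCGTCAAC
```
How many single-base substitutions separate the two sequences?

No positions differ; the sequences are identical.

0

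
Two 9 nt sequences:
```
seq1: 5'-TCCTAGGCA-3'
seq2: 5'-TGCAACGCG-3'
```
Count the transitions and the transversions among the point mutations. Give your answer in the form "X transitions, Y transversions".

Transitions (purine↔purine or pyrimidine↔pyrimidine): 9 A→G.
Transversions (purine↔pyrimidine): 2 C→G, 4 T→A, 6 G→C.

1 transition, 3 transversions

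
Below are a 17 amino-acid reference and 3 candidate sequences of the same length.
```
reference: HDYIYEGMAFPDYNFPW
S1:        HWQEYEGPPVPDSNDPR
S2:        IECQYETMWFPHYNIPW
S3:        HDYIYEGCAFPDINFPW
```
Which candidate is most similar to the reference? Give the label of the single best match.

S1 differs at 9 positions; S2 differs at 8 positions; S3 differs at 2 positions. The closest is S3.

S3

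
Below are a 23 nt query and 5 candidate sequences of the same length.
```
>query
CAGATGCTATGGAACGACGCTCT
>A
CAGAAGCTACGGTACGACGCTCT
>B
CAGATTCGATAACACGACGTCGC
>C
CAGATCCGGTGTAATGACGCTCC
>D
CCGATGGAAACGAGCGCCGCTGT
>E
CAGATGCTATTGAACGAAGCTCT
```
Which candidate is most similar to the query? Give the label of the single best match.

Hamming distances to query — A: 3; B: 9; C: 6; D: 8; E: 2.
Smallest is E with 2 mismatches.

E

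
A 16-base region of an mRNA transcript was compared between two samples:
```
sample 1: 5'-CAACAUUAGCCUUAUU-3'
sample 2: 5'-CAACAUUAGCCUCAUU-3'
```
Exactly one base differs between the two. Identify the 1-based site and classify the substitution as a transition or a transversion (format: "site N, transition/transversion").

The sequences differ only at site 13: U→C (pyrimidine→pyrimidine), a transition.

site 13, transition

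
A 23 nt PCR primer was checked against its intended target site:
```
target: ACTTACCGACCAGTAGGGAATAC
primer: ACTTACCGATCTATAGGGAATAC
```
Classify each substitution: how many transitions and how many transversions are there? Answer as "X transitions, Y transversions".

Transitions (purine↔purine or pyrimidine↔pyrimidine): 10 C→T, 13 G→A.
Transversions (purine↔pyrimidine): 12 A→T.

2 transitions, 1 transversion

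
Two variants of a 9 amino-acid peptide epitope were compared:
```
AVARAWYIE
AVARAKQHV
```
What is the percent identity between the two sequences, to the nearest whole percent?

4 positions differ (6, 7, 8, 9), so 5 of 9 match: 5/9 = 55.56%.

56%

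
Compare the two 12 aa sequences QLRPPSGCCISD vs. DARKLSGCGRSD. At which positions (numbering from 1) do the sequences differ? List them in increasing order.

1, 2, 4, 5, 9, 10

Scanning 1-based: 1: Q/D; 2: L/A; 4: P/K; 5: P/L; 9: C/G; 10: I/R.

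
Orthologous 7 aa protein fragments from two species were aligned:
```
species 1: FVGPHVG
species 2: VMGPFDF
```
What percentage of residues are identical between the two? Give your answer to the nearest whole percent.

29%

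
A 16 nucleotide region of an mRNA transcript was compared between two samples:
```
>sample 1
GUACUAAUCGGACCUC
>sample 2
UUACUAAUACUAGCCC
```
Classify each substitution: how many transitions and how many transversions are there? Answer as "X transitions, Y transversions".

1 transition, 5 transversions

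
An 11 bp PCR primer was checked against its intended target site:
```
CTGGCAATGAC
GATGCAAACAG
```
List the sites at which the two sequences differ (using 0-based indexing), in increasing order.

0, 1, 2, 7, 8, 10

Scanning 0-based: 0: C/G; 1: T/A; 2: G/T; 7: T/A; 8: G/C; 10: C/G.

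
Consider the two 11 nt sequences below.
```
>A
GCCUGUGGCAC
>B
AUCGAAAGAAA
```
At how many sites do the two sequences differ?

8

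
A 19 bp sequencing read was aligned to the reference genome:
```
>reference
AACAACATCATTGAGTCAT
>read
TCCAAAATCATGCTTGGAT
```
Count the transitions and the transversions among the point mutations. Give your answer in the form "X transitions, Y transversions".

Mismatches (1-based):
position 1: A→T (purine→pyrimidine, transversion)
position 2: A→C (purine→pyrimidine, transversion)
position 6: C→A (pyrimidine→purine, transversion)
position 12: T→G (pyrimidine→purine, transversion)
position 13: G→C (purine→pyrimidine, transversion)
position 14: A→T (purine→pyrimidine, transversion)
position 15: G→T (purine→pyrimidine, transversion)
position 16: T→G (pyrimidine→purine, transversion)
position 17: C→G (pyrimidine→purine, transversion)

0 transitions, 9 transversions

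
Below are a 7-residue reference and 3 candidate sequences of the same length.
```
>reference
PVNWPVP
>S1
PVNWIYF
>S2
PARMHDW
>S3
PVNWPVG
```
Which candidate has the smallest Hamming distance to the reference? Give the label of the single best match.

S3

Hamming distances to reference — S1: 3; S2: 6; S3: 1.
Smallest is S3 with 1 mismatch.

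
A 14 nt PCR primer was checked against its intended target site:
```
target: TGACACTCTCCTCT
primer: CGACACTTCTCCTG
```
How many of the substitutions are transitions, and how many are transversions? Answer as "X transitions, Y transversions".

6 transitions, 1 transversion

Transitions (purine↔purine or pyrimidine↔pyrimidine): 1 T→C, 8 C→T, 9 T→C, 10 C→T, 12 T→C, 13 C→T.
Transversions (purine↔pyrimidine): 14 T→G.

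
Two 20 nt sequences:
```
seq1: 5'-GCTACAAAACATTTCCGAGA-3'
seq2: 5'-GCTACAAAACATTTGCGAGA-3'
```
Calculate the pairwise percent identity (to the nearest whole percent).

95%

Mismatch at position 15 (1-based): 1 of 20.
Identical positions: 19/20 = 95% → 95%.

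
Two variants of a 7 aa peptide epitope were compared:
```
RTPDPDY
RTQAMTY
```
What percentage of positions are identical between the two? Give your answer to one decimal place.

42.9%

4 positions differ (3, 4, 5, 6), so 3 of 7 match: 3/7 = 42.86%.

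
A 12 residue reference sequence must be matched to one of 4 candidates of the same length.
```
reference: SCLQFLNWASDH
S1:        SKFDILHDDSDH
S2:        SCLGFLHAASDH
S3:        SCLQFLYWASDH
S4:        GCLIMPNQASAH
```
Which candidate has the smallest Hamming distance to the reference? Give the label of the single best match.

S3

S1 differs at 7 positions; S2 differs at 3 positions; S3 differs at 1 position; S4 differs at 6 positions. The closest is S3.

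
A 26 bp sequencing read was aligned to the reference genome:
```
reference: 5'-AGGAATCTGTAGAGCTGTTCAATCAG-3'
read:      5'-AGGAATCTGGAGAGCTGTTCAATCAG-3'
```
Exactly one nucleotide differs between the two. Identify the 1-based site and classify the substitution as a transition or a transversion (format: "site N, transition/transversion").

site 10, transversion

Site 10 changes T→G. T is a pyrimidine and G is a purine, so this is a transversion.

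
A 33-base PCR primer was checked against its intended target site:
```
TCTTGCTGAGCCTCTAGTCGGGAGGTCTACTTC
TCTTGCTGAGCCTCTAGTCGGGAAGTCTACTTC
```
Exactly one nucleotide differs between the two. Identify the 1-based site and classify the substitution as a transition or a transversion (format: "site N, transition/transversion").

The sequences differ only at site 24: G→A (purine→purine), a transition.

site 24, transition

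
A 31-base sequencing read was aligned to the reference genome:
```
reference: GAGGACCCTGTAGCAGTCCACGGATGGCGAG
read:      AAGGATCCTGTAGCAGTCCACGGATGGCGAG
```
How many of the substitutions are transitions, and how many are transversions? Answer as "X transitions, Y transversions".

Transitions (purine↔purine or pyrimidine↔pyrimidine): 1 G→A, 6 C→T.
Transversions (purine↔pyrimidine): none.

2 transitions, 0 transversions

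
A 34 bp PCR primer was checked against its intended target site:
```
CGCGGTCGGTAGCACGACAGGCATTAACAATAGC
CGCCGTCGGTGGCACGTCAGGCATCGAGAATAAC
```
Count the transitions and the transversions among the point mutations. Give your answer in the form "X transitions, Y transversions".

4 transitions, 3 transversions

Mismatches (1-based):
base 4: G→C (purine→pyrimidine, transversion)
base 11: A→G (purine→purine, transition)
base 17: A→T (purine→pyrimidine, transversion)
base 25: T→C (pyrimidine→pyrimidine, transition)
base 26: A→G (purine→purine, transition)
base 28: C→G (pyrimidine→purine, transversion)
base 33: G→A (purine→purine, transition)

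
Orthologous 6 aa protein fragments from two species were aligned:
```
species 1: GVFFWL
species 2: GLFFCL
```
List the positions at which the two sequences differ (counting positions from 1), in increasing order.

2, 5

Scanning 1-based: 2: V/L; 5: W/C.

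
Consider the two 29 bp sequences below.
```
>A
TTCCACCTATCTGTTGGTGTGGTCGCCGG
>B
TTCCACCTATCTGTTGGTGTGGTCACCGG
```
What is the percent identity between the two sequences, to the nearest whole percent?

1 position differs (25), so 28 of 29 match: 28/29 = 96.55%.

97%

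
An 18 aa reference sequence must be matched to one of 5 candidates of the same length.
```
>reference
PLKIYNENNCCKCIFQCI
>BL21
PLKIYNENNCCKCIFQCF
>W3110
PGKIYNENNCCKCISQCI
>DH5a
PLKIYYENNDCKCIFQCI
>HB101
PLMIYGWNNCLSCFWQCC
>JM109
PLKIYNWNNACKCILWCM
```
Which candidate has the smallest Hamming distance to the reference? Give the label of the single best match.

BL21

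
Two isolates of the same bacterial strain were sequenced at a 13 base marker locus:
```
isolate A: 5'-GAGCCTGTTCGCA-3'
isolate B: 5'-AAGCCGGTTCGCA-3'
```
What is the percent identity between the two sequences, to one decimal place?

84.6%

Mismatches at positions 1, 6 (1-based): 2 of 13.
Identical positions: 11/13 = 84.62% → 84.6%.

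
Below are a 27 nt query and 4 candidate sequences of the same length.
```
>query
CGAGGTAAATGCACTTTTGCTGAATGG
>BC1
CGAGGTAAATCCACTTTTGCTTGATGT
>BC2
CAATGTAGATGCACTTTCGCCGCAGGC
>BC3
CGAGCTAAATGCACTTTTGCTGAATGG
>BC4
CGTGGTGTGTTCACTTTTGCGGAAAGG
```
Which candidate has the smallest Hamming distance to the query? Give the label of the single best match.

BC3

Hamming distances to query — BC1: 4; BC2: 8; BC3: 1; BC4: 7.
Smallest is BC3 with 1 mismatch.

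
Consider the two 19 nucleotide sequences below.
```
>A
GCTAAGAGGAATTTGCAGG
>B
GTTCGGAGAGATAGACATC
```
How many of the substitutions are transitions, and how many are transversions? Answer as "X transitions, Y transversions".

Mismatches (1-based):
site 2: C→T (pyrimidine→pyrimidine, transition)
site 4: A→C (purine→pyrimidine, transversion)
site 5: A→G (purine→purine, transition)
site 9: G→A (purine→purine, transition)
site 10: A→G (purine→purine, transition)
site 13: T→A (pyrimidine→purine, transversion)
site 14: T→G (pyrimidine→purine, transversion)
site 15: G→A (purine→purine, transition)
site 18: G→T (purine→pyrimidine, transversion)
site 19: G→C (purine→pyrimidine, transversion)

5 transitions, 5 transversions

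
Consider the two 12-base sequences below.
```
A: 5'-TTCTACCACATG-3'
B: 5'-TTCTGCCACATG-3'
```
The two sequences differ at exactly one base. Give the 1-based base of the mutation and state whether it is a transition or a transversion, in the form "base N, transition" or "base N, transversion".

base 5, transition

Base 5 changes A→G. A is a purine and G is a purine, so this is a transition.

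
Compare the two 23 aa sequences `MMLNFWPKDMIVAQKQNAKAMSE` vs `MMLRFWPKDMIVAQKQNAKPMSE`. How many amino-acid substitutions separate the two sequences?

Mismatches (1-based): residue 4: N→R; residue 20: A→P.

2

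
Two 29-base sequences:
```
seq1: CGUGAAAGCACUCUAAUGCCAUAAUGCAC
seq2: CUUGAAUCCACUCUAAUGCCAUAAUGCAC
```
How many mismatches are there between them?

3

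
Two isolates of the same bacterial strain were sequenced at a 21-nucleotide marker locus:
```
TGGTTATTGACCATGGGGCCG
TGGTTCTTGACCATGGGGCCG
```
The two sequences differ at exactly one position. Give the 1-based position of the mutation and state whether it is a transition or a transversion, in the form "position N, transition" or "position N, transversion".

position 6, transversion

The sequences differ only at position 6: A→C (purine→pyrimidine), a transversion.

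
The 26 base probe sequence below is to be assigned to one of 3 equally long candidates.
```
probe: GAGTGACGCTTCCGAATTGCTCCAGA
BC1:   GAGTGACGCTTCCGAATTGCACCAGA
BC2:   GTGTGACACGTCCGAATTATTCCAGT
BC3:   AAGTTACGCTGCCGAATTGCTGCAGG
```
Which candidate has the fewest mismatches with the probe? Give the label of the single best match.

Hamming distances to probe — BC1: 1; BC2: 6; BC3: 5.
Smallest is BC1 with 1 mismatch.

BC1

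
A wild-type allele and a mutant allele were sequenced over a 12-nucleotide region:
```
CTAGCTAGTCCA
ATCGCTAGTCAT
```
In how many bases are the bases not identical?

Comparing position by position, 4 bases differ: 1 (C/A), 3 (A/C), 11 (C/A), 12 (A/T).

4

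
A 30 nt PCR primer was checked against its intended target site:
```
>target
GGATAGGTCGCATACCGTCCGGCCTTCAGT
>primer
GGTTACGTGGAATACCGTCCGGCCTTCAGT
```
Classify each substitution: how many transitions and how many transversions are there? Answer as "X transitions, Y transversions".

0 transitions, 4 transversions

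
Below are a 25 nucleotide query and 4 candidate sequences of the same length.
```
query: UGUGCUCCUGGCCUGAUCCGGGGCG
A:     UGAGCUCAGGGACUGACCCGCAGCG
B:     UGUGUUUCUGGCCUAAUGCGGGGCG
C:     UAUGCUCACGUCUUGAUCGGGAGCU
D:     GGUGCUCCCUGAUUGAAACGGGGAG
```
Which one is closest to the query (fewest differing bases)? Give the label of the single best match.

Hamming distances to query — A: 7; B: 4; C: 8; D: 8.
Smallest is B with 4 mismatches.

B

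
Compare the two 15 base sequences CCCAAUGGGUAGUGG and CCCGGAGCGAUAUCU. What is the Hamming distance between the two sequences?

The sequences differ at positions 4, 5, 6, 8, 10, 11, 12, 14, 15 (1-based) — 9 in total.

9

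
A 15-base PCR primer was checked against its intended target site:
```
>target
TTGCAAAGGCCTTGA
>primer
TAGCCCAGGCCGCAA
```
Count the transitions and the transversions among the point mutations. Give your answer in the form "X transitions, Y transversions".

2 transitions, 4 transversions

Transitions (purine↔purine or pyrimidine↔pyrimidine): 13 T→C, 14 G→A.
Transversions (purine↔pyrimidine): 2 T→A, 5 A→C, 6 A→C, 12 T→G.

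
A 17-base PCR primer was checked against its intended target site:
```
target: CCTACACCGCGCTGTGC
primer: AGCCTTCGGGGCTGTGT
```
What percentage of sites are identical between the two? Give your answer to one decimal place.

Mismatches at positions 1, 2, 3, 4, 5, 6, 8, 10, 17 (1-based): 9 of 17.
Identical positions: 8/17 = 47.06% → 47.1%.

47.1%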